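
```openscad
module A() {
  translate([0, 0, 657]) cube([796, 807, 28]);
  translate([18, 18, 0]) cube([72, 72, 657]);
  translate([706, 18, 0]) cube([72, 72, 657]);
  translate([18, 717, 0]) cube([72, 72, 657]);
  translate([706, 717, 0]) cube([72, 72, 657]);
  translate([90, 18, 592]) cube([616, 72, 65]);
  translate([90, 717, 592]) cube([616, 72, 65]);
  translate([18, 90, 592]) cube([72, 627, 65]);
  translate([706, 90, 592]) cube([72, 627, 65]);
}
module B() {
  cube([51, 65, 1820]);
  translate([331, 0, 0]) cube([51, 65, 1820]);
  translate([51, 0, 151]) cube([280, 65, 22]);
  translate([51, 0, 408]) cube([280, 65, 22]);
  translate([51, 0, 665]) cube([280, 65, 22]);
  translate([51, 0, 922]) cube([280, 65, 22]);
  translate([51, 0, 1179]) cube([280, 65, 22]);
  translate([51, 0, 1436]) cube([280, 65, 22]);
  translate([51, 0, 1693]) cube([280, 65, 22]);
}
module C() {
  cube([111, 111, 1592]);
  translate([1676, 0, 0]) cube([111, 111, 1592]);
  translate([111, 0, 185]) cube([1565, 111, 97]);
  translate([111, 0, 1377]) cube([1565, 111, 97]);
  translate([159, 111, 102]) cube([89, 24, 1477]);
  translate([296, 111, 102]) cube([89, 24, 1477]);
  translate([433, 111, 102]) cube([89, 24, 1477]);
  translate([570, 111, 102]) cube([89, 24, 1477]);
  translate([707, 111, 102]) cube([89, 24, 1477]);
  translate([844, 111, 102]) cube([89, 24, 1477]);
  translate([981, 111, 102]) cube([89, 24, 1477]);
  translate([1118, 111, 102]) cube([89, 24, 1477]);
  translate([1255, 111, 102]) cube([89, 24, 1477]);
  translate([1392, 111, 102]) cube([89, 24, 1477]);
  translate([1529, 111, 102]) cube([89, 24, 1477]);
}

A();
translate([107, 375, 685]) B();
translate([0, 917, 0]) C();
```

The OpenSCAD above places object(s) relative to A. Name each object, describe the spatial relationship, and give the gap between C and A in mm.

The fence section's nearest face is 110 mm from the table's +y face.

A is a table. B is a ladder. C is a fence section. The ladder is on top of the table. The fence section is on the floor beside the table on its +y side. The gap between the fence section and the table is 110 mm.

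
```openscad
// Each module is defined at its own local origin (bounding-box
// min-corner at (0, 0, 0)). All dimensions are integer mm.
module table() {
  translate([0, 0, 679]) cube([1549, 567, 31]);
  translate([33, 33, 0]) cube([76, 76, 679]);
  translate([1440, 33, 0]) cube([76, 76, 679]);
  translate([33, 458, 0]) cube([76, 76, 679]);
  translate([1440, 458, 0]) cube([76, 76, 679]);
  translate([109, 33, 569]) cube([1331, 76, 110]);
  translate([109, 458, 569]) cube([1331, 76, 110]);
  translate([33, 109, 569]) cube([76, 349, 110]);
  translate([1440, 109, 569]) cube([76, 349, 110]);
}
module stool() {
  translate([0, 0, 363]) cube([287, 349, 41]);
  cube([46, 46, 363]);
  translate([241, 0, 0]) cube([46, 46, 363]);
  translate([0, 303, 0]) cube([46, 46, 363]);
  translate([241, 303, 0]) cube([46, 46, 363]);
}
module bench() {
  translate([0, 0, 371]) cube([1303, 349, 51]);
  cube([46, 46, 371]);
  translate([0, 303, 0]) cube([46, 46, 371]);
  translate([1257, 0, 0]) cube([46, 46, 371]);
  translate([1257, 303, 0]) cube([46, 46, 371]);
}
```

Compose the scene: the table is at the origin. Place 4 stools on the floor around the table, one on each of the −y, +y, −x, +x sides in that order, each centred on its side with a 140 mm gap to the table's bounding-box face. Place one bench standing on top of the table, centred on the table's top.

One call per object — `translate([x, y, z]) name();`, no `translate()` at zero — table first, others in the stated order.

table();
translate([631, -489, 0]) stool();
translate([631, 707, 0]) stool();
translate([-427, 109, 0]) stool();
translate([1689, 109, 0]) stool();
translate([123, 109, 710]) bench();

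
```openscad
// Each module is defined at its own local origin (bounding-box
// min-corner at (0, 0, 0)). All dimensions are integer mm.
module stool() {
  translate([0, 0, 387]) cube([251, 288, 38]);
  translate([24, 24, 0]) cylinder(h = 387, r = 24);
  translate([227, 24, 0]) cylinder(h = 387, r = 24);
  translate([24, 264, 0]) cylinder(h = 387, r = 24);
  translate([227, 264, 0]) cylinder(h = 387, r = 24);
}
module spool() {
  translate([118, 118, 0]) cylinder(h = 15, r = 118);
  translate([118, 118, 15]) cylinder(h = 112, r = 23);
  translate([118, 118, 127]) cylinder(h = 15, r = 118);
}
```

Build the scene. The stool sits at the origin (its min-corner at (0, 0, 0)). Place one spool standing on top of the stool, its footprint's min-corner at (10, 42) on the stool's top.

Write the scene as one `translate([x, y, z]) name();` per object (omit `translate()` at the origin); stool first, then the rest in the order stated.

stool();
translate([10, 42, 425]) spool();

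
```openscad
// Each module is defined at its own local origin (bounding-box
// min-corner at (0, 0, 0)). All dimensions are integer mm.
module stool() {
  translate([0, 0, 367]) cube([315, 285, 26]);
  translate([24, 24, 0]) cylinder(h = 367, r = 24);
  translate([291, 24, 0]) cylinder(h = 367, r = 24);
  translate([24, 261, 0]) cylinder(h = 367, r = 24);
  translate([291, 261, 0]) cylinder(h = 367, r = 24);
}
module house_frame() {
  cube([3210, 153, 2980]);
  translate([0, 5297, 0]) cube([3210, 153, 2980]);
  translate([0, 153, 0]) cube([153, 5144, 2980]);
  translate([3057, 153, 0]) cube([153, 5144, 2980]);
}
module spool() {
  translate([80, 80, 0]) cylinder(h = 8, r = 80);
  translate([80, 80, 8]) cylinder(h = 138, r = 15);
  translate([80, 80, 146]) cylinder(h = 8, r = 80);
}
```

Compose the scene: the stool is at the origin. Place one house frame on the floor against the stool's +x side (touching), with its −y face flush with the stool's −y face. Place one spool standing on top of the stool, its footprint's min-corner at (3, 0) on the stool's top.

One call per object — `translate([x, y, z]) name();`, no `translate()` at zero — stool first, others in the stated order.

stool();
translate([315, 0, 0]) house_frame();
translate([3, 0, 393]) spool();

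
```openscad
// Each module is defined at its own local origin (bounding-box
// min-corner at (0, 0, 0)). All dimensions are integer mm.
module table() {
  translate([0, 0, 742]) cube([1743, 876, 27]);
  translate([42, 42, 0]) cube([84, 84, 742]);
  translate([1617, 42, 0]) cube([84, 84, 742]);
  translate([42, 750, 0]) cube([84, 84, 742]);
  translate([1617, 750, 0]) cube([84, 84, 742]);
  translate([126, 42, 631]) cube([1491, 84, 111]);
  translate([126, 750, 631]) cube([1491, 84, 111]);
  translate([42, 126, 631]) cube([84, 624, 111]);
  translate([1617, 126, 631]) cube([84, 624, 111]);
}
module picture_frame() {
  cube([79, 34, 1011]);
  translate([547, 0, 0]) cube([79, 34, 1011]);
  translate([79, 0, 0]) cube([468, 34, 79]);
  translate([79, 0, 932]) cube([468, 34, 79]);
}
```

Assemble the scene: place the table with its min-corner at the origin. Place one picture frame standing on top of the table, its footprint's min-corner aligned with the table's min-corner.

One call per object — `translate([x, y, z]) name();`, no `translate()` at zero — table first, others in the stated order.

table();
translate([0, 0, 769]) picture_frame();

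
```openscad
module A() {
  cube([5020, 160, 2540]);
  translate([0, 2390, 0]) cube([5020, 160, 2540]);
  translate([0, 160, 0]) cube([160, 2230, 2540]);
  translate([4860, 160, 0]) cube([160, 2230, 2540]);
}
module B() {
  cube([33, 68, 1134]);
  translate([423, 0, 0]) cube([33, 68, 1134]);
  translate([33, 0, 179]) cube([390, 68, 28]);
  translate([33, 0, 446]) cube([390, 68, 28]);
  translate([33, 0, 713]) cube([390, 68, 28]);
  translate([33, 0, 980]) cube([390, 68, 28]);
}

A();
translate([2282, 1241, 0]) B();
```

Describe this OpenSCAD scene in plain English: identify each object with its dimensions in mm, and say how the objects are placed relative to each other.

A is a box-shaped house frame (walls only): outside footprint 5020×2550 mm, wall height 2540 mm, wall thickness 160 mm. The two y-facing walls run the full x-width; the two x-facing walls fit between the inner faces of the y-facing walls.

B is a wooden ladder with two side rails of 33×68 mm section and 1134 mm height, set 456 mm apart overall. Between them run 4 rectangular rungs (68 mm deep, 28 mm thick), front faces flush with the rails' −y face. The bottom of the first rung is 179 mm above the floor and each subsequent rung is 267 mm higher than the one below.

The ladder sits inside the house frame, centred.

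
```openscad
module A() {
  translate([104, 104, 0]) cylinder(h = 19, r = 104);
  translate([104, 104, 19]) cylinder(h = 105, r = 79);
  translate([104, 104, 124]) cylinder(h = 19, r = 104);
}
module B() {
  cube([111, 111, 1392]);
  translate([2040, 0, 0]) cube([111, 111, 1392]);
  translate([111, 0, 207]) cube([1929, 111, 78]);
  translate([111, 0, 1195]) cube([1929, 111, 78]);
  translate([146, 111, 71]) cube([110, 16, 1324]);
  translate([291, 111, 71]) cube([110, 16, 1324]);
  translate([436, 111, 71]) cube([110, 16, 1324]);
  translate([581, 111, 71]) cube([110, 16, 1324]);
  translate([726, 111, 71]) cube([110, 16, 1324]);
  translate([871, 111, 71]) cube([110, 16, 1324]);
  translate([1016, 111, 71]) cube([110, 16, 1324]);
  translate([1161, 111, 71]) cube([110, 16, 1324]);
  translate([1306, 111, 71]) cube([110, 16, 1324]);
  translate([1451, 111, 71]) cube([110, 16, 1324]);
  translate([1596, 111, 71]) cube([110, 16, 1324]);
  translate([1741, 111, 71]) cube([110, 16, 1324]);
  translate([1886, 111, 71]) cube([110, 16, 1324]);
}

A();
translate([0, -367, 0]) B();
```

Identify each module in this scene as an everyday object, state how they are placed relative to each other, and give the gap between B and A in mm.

A is a spool. B is a fence section. The fence section is on the floor beside the spool on its −y side. The gap between the fence section and the spool is 240 mm.

The fence section's nearest face is 240 mm from the spool's −y face.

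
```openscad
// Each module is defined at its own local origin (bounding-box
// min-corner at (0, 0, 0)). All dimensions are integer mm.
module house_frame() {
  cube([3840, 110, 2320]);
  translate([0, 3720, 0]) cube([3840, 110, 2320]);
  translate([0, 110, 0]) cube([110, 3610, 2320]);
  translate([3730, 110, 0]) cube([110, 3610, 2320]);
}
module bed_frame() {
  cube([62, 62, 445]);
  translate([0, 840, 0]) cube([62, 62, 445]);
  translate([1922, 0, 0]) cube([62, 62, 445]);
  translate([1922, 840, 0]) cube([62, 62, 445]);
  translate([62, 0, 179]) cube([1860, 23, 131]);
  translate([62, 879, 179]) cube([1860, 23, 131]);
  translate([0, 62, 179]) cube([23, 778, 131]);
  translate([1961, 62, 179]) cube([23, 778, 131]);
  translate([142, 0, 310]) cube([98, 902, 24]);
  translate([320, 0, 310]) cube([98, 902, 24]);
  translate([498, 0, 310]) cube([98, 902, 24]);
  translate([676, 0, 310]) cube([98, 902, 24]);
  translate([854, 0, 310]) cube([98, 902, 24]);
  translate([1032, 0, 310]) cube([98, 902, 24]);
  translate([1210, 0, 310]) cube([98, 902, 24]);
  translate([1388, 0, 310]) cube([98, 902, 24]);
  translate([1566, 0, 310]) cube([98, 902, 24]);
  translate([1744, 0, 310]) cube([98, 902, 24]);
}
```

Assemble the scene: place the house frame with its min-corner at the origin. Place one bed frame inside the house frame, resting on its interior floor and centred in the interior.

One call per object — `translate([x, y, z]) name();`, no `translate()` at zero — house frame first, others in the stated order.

house_frame();
translate([928, 1464, 0]) bed_frame();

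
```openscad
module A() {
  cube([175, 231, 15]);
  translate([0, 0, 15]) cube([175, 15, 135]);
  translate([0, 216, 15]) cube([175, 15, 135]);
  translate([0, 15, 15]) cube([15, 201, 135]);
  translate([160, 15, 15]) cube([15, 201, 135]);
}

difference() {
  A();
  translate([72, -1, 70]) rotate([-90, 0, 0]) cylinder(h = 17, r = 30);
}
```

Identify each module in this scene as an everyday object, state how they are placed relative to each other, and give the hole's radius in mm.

A is an open box. The open box has a circular hole through its front wall. The hole's radius is 30 mm.

The subtracted cylinder has r = 30 mm.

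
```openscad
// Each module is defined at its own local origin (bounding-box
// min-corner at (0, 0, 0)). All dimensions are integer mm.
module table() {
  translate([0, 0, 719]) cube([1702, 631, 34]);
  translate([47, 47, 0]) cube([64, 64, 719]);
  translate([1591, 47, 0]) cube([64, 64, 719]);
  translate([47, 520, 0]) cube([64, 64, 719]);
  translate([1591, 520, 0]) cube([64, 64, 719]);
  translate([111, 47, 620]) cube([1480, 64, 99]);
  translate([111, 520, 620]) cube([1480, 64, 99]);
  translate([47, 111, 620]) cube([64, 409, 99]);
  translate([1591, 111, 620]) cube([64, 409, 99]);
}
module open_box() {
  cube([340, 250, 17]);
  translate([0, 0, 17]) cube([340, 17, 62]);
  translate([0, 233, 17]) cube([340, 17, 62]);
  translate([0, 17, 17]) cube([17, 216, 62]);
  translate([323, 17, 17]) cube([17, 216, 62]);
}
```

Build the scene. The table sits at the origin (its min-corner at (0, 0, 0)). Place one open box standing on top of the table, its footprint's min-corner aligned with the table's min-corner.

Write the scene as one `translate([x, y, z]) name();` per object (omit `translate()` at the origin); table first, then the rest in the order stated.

table();
translate([0, 0, 753]) open_box();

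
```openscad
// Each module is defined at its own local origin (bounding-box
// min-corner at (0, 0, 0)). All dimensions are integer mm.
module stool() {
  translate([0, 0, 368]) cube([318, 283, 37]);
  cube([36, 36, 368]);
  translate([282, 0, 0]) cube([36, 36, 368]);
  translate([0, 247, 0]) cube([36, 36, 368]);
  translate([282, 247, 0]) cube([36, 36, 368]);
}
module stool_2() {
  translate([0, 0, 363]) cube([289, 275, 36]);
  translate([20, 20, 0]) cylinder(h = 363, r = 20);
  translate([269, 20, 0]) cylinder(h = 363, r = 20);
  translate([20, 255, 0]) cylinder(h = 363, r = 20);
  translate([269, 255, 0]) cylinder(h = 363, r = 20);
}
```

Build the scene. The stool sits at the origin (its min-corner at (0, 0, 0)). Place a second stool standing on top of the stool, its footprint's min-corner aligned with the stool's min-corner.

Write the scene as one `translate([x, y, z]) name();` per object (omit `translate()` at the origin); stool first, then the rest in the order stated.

stool();
translate([0, 0, 405]) stool_2();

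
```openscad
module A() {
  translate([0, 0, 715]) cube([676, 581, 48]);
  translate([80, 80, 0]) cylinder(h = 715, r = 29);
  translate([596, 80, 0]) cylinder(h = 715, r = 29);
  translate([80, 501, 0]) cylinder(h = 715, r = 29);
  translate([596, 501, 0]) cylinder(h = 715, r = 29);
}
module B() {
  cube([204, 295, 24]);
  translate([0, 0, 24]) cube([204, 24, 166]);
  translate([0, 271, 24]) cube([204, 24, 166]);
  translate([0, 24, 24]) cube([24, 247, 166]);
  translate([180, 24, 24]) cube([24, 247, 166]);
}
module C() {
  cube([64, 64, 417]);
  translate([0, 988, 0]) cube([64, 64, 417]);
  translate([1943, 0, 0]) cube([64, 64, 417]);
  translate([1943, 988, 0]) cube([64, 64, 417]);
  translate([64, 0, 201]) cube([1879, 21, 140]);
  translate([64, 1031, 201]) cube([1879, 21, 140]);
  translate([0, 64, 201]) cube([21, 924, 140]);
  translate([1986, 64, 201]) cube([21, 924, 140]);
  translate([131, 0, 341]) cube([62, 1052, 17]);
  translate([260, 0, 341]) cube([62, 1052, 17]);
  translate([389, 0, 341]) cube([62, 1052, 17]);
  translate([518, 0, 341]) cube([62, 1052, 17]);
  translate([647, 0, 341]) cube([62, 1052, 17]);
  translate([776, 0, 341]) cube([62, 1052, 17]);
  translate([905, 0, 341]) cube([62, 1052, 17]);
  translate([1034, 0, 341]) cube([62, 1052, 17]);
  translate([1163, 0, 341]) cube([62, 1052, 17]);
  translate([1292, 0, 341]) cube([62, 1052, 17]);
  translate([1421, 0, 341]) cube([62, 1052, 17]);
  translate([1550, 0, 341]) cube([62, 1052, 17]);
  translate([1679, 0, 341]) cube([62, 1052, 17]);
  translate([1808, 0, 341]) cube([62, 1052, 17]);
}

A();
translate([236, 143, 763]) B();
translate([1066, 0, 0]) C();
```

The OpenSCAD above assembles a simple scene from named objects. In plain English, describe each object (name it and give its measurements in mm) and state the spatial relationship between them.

A is a table with a 676×581 mm rectangular top, 48 mm thick, top surface at z = 763 mm, supported by four round legs of 58 mm diameter, each leg's bounding box inset 51 mm from the nearest pair of top edges, running from the floor.

B is an open storage box with external size 204×295×190 mm and wall thickness 24 mm (the base is also 24 mm thick). The base covers the whole footprint; the four walls stand on the base, with the y-facing walls full-width and the x-facing walls fitting between their inner faces.

C is a bed frame 2007 mm long (x) by 1052 mm wide (y). Four 64×64 mm corner posts, 417 mm tall, at the corners of the footprint. Four rails of 21 mm thickness and 140 mm height run between adjacent posts with their undersides at z = 201 mm, their outer faces flush with the outside of the frame (the two x-running rails run between the posts' inner faces; the two y-running rails run between the posts' inner faces). 14 slats, each 62 mm wide (x) and 17 mm thick, lie across the top of the two x-running rails, running the full 1052 mm width of the frame in y; the slats are evenly spaced along x between the inner faces of the end posts with equal gaps (rounded down to the nearest mm) at the −x end and between each pair — any rounding remainder accumulates at the +x end.

The open box is on top of the table, centred. The bed frame is on the floor beside the table on its +x side.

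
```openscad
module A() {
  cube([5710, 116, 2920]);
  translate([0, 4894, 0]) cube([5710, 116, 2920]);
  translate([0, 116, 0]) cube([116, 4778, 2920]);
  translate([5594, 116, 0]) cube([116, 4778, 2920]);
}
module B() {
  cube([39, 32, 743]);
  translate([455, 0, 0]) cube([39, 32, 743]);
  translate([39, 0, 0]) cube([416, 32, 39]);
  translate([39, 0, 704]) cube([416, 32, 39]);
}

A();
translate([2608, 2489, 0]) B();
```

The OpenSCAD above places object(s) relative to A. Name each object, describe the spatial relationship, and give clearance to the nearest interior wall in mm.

Clearances: x = 2492, y = 2373; minimum 2373 mm.

A is a house frame. B is a picture frame. The picture frame sits inside the house frame, centred. The clearance to the nearest interior wall is 2373 mm.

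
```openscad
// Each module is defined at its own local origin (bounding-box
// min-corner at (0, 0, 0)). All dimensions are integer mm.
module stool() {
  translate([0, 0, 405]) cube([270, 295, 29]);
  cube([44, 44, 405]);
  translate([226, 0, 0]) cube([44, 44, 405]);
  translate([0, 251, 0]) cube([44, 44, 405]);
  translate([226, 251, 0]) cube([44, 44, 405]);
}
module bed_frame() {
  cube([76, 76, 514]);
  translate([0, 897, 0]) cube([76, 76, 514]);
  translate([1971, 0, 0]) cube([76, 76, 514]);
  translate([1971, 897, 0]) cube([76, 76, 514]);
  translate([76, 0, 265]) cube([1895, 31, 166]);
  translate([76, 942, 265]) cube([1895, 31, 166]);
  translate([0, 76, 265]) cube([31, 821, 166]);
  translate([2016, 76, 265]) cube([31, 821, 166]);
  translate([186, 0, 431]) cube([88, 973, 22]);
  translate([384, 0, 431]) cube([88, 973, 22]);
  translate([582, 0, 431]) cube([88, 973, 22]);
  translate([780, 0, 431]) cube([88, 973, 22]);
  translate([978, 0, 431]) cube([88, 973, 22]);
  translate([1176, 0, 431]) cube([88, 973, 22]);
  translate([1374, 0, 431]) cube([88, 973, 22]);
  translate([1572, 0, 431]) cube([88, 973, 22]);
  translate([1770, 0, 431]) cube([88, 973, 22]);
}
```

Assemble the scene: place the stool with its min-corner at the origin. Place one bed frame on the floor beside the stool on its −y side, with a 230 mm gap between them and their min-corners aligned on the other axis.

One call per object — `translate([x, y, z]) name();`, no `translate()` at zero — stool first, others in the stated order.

stool();
translate([0, -1203, 0]) bed_frame();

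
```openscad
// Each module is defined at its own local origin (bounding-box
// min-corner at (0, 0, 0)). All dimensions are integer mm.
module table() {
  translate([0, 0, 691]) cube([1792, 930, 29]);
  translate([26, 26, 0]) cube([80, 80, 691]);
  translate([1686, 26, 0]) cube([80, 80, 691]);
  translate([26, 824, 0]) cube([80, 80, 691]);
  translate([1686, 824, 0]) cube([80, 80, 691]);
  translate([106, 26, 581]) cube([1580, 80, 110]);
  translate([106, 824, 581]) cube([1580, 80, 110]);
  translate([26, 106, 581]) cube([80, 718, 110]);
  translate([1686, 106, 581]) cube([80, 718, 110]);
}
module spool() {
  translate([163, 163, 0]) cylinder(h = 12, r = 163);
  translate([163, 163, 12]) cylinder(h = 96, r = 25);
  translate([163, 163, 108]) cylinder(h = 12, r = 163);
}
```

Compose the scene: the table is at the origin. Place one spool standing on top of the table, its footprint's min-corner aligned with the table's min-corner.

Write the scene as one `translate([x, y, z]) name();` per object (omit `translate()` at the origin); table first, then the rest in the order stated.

table();
translate([0, 0, 720]) spool();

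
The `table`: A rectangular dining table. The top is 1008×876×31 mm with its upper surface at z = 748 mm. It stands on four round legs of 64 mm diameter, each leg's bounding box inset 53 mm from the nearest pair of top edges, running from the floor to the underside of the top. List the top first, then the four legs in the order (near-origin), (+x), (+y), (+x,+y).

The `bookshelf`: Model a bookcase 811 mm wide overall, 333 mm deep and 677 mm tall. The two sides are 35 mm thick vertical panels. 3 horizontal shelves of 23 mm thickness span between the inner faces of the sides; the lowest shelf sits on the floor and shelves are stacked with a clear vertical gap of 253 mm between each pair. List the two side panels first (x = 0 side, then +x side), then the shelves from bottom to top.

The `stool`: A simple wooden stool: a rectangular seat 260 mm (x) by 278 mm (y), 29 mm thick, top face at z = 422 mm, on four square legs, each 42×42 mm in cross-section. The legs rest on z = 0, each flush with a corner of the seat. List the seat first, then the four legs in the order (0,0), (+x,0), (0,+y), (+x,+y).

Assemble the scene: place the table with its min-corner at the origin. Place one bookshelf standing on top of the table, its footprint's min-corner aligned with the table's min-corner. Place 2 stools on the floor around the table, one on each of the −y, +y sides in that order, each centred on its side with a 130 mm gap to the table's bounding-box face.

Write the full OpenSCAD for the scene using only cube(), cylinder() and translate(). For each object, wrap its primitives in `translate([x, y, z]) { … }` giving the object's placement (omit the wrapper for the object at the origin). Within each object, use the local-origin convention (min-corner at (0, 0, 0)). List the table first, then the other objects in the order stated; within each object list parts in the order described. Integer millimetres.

translate([0, 0, 717]) cube([1008, 876, 31]);
translate([85, 85, 0]) cylinder(h = 717, r = 32);
translate([923, 85, 0]) cylinder(h = 717, r = 32);
translate([85, 791, 0]) cylinder(h = 717, r = 32);
translate([923, 791, 0]) cylinder(h = 717, r = 32);
translate([0, 0, 748]) {
  cube([35, 333, 677]);
  translate([776, 0, 0]) cube([35, 333, 677]);
  translate([35, 0, 0]) cube([741, 333, 23]);
  translate([35, 0, 276]) cube([741, 333, 23]);
  translate([35, 0, 552]) cube([741, 333, 23]);
}
translate([374, -408, 0]) {
  translate([0, 0, 393]) cube([260, 278, 29]);
  cube([42, 42, 393]);
  translate([218, 0, 0]) cube([42, 42, 393]);
  translate([0, 236, 0]) cube([42, 42, 393]);
  translate([218, 236, 0]) cube([42, 42, 393]);
}
translate([374, 1006, 0]) {
  translate([0, 0, 393]) cube([260, 278, 29]);
  cube([42, 42, 393]);
  translate([218, 0, 0]) cube([42, 42, 393]);
  translate([0, 236, 0]) cube([42, 42, 393]);
  translate([218, 236, 0]) cube([42, 42, 393]);
}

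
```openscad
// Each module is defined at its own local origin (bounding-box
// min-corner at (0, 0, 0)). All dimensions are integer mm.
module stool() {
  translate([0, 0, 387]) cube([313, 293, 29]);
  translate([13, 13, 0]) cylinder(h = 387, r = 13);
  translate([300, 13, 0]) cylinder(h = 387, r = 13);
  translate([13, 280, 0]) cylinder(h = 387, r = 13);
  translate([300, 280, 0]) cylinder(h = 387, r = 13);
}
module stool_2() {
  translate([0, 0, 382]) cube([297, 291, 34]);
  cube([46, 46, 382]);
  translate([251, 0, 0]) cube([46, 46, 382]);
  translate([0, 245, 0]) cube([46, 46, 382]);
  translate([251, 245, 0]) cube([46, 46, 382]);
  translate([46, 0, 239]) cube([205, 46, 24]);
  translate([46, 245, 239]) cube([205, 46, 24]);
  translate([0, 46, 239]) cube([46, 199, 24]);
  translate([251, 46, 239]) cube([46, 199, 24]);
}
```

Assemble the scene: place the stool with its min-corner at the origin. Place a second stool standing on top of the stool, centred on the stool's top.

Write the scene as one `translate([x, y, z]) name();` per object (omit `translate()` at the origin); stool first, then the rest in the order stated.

stool();
translate([8, 1, 416]) stool_2();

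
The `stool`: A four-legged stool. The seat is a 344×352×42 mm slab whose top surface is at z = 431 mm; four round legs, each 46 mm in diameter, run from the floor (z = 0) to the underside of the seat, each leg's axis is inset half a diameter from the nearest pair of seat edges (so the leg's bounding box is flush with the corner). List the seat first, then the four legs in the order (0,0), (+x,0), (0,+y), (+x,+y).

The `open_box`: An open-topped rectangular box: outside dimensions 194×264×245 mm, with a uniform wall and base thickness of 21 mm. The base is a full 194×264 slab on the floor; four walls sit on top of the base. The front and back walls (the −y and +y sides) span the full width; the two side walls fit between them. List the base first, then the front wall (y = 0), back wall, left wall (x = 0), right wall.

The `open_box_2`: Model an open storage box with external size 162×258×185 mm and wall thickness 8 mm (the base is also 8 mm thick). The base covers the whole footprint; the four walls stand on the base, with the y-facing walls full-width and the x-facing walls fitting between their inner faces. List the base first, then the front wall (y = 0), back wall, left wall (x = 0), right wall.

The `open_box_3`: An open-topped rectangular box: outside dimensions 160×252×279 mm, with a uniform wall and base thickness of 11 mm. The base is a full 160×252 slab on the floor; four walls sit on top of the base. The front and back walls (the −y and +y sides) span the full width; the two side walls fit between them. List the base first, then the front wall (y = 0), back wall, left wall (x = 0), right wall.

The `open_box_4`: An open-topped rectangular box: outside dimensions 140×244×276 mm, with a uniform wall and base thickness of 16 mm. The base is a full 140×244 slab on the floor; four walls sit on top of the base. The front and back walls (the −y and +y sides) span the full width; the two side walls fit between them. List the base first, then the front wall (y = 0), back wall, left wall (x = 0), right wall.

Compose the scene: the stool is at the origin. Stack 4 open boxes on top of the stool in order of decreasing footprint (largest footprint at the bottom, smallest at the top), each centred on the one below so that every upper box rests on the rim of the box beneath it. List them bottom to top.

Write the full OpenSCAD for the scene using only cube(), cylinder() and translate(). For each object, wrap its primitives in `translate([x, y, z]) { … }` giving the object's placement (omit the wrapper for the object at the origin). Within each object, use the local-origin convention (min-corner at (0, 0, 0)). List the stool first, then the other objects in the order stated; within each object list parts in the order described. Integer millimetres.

translate([0, 0, 389]) cube([344, 352, 42]);
translate([23, 23, 0]) cylinder(h = 389, r = 23);
translate([321, 23, 0]) cylinder(h = 389, r = 23);
translate([23, 329, 0]) cylinder(h = 389, r = 23);
translate([321, 329, 0]) cylinder(h = 389, r = 23);
translate([75, 44, 431]) {
  cube([194, 264, 21]);
  translate([0, 0, 21]) cube([194, 21, 224]);
  translate([0, 243, 21]) cube([194, 21, 224]);
  translate([0, 21, 21]) cube([21, 222, 224]);
  translate([173, 21, 21]) cube([21, 222, 224]);
}
translate([91, 47, 676]) {
  cube([162, 258, 8]);
  translate([0, 0, 8]) cube([162, 8, 177]);
  translate([0, 250, 8]) cube([162, 8, 177]);
  translate([0, 8, 8]) cube([8, 242, 177]);
  translate([154, 8, 8]) cube([8, 242, 177]);
}
translate([92, 50, 861]) {
  cube([160, 252, 11]);
  translate([0, 0, 11]) cube([160, 11, 268]);
  translate([0, 241, 11]) cube([160, 11, 268]);
  translate([0, 11, 11]) cube([11, 230, 268]);
  translate([149, 11, 11]) cube([11, 230, 268]);
}
translate([102, 54, 1140]) {
  cube([140, 244, 16]);
  translate([0, 0, 16]) cube([140, 16, 260]);
  translate([0, 228, 16]) cube([140, 16, 260]);
  translate([0, 16, 16]) cube([16, 212, 260]);
  translate([124, 16, 16]) cube([16, 212, 260]);
}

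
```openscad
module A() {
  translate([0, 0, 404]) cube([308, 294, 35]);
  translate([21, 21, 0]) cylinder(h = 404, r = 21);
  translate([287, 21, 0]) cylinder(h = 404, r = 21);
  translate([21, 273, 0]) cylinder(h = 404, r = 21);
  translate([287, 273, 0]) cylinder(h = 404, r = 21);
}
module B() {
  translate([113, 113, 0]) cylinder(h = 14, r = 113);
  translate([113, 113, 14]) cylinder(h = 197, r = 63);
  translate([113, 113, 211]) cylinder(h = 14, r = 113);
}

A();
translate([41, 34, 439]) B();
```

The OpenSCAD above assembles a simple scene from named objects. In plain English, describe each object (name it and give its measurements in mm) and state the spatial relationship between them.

A is a four-legged stool. The seat is a 308×294×35 mm slab whose top surface is at z = 439 mm; four round legs, each 42 mm in diameter, run from the floor (z = 0) to the underside of the seat, each leg's axis is inset half a diameter from the nearest pair of seat edges (so the leg's bounding box is flush with the corner).

B is a spool: two coaxial disc flanges of radius 113 mm and thickness 14 mm, joined by a core cylinder of radius 63 mm and height 197 mm. The lower flange rests on z = 0 and the three cylinders share a vertical axis.

The spool is on top of the stool, centred.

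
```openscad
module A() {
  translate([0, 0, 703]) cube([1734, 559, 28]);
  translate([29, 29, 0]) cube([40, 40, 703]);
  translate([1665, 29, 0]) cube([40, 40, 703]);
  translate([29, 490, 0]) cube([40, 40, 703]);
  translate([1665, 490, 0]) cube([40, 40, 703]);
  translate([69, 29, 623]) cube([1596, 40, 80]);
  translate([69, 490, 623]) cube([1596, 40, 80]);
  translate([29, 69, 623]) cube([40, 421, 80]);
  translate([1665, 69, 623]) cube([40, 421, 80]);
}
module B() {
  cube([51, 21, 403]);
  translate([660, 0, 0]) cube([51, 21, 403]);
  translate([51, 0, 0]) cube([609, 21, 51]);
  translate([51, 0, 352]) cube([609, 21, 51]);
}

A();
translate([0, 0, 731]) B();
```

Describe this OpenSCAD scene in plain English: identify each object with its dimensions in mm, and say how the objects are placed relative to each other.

A is a table: top 1734 mm (x) × 559 mm (y), 28 mm thick, upper face at z = 731 mm, on four 40×40 mm square legs, each inset 29 mm from the nearest pair of top edges, running from z = 0 to the bottom of the top. Four apron rails, 40 mm thick and 80 mm tall, run between adjacent legs with their top edges flush with the underside of the top and their outer faces flush with the legs' outer faces.

B is a picture frame with a 609×301 mm rectangular opening (x by z) and a uniform 51 mm border on every side. Frame depth is 21 mm along y. It is built from two vertical stiles running the full outside height and two horizontal rails spanning the gap between the stiles.

The picture frame is on top of the table.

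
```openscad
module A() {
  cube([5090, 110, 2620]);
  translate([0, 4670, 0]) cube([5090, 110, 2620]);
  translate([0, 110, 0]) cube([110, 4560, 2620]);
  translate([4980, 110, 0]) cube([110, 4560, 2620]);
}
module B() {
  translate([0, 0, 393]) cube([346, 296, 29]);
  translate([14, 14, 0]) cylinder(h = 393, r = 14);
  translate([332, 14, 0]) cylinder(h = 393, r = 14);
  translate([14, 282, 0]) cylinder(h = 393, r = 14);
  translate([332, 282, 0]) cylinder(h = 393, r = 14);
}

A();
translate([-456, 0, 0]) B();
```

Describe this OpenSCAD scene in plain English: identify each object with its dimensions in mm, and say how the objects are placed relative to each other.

A is the wall frame of a small rectangular building: four walls, each 2620 mm tall and 110 mm thick, enclosing a footprint 5090 mm (x) by 4780 mm (y) outside-to-outside, with no floor or roof. The front and back walls (the −y and +y sides) span the full width; the two side walls fit between them.

B is a four-legged stool. The seat is a 346×296×29 mm slab whose top surface is at z = 422 mm; four round legs, each 28 mm in diameter, run from the floor (z = 0) to the underside of the seat, each leg's axis is inset half a diameter from the nearest pair of seat edges (so the leg's bounding box is flush with the corner).

The stool is on the floor beside the house frame on its −x side.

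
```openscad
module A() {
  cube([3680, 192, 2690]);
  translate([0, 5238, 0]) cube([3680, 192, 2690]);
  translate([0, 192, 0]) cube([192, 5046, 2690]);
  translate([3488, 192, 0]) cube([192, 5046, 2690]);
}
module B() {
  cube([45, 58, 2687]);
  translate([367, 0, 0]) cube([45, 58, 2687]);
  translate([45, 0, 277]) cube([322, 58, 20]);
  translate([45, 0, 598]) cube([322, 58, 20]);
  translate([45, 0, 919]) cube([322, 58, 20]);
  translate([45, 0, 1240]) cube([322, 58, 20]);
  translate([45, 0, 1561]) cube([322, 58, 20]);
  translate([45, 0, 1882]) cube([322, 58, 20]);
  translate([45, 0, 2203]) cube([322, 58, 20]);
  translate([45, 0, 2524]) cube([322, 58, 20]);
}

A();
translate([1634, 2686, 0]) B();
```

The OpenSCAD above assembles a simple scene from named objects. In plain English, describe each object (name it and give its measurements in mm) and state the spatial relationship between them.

A is the wall frame of a small rectangular building: four walls, each 2690 mm tall and 192 mm thick, enclosing a footprint 3680 mm (x) by 5430 mm (y) outside-to-outside, with no floor or roof. The front and back walls (the −y and +y sides) span the full width; the two side walls fit between them.

B is a wooden ladder with two side rails of 45×58 mm section and 2687 mm height, set 412 mm apart overall. Between them run 8 rectangular rungs (58 mm deep, 20 mm thick), front faces flush with the rails' −y face. The bottom of the first rung is 277 mm above the floor and each subsequent rung is 321 mm higher than the one below.

The ladder sits inside the house frame, centred.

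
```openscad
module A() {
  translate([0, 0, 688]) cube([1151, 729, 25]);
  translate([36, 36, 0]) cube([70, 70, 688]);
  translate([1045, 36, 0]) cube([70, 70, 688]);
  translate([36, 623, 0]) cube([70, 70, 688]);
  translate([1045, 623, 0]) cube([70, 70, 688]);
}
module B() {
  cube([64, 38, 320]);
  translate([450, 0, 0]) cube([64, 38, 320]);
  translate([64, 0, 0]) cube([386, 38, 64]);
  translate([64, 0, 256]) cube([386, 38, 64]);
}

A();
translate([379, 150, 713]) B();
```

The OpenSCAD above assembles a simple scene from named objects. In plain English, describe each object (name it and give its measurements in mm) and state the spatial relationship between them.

A is a table with a 1151×729 mm rectangular top, 25 mm thick, top surface at z = 713 mm, supported by four 70×70 mm square legs, each inset 36 mm from the nearest pair of top edges, running from the floor.

B is a rectangular picture frame lying in the x–z plane (depth along y). The opening is 386 mm wide (x) by 192 mm tall (z), surrounded by a border 64 mm wide on all four sides. The frame is 38 mm deep and is made of two full-height vertical stiles with two horizontal rails fitted between them.

The picture frame is on top of the table.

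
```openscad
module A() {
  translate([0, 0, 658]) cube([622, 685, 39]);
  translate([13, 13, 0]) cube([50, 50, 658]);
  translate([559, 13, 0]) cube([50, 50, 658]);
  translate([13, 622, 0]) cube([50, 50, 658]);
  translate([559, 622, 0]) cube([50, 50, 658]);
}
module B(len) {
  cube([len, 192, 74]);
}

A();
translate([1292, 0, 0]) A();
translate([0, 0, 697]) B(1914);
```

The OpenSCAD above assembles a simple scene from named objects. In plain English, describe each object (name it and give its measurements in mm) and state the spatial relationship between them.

A is a table with a 622×685 mm rectangular top, 39 mm thick, top surface at z = 697 mm, supported by four 50×50 mm square legs, each inset 13 mm from the nearest pair of top edges, running from the floor.

B is a rectangular beam 1914 mm long (x), 192 mm deep (y), 74 mm thick (z).

The beam spans the tops of two tables placed 670 mm apart, resting at z = 697 mm.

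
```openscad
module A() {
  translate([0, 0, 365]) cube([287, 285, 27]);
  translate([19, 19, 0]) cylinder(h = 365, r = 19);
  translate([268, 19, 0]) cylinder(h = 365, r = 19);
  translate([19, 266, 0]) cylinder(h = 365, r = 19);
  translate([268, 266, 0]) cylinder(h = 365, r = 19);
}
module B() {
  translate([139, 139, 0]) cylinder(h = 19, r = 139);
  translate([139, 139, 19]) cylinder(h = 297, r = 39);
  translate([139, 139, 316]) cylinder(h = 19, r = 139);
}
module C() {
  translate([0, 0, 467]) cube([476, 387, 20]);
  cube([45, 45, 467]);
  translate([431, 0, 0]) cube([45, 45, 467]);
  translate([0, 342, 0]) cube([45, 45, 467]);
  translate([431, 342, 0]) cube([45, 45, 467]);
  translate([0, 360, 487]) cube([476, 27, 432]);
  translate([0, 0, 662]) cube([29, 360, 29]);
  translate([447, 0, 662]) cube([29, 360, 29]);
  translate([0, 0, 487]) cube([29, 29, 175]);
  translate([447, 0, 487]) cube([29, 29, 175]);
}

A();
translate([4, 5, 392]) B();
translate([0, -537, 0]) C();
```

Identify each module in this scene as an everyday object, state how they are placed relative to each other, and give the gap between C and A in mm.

The chair's nearest face is 150 mm from the stool's −y face.

A is a stool. B is a spool. C is a chair. The spool is on top of the stool. The chair is on the floor beside the stool on its −y side. The gap between the chair and the stool is 150 mm.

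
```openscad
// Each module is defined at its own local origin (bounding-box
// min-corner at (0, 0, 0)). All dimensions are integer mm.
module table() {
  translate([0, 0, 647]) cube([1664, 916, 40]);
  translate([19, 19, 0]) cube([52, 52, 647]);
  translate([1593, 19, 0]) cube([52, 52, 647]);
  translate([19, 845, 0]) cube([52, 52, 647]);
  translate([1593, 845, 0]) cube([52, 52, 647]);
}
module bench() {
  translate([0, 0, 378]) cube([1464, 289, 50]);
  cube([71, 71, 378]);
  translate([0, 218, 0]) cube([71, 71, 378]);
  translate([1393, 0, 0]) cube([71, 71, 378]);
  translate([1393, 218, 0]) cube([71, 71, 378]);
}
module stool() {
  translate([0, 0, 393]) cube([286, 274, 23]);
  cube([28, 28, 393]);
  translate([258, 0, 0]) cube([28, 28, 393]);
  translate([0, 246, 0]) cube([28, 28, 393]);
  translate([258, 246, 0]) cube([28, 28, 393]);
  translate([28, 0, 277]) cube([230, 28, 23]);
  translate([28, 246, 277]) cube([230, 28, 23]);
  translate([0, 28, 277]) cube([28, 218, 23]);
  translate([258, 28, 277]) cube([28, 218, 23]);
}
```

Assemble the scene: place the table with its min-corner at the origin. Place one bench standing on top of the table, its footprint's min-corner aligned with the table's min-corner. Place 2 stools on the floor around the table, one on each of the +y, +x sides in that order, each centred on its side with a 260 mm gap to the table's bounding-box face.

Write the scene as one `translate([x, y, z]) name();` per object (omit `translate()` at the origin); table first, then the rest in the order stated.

table();
translate([0, 0, 687]) bench();
translate([689, 1176, 0]) stool();
translate([1924, 321, 0]) stool();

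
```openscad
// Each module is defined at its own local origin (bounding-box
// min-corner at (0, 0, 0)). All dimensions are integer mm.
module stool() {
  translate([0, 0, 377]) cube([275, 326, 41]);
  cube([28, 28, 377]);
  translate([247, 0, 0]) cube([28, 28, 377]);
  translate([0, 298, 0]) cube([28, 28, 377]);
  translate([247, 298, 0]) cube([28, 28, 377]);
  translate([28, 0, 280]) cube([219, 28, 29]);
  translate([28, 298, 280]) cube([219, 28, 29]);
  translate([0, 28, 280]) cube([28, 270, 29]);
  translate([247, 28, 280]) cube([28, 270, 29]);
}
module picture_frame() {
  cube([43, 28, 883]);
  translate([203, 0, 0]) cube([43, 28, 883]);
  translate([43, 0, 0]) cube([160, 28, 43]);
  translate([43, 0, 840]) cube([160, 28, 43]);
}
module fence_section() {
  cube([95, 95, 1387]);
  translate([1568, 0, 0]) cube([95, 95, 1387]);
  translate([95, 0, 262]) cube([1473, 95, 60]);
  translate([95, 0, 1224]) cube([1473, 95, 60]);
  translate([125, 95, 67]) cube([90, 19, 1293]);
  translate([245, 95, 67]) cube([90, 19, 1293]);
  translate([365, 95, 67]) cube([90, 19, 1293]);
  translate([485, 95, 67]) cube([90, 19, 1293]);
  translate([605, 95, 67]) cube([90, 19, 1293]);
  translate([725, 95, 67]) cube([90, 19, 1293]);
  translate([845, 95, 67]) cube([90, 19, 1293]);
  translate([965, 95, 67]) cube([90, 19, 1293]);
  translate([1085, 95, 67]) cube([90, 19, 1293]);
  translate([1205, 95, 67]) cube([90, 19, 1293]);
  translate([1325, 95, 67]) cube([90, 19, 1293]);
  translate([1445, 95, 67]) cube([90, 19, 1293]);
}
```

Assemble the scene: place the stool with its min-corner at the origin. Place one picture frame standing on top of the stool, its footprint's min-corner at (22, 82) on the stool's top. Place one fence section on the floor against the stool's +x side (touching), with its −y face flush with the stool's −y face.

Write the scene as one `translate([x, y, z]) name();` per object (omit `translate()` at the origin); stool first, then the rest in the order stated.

stool();
translate([22, 82, 418]) picture_frame();
translate([275, 0, 0]) fence_section();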